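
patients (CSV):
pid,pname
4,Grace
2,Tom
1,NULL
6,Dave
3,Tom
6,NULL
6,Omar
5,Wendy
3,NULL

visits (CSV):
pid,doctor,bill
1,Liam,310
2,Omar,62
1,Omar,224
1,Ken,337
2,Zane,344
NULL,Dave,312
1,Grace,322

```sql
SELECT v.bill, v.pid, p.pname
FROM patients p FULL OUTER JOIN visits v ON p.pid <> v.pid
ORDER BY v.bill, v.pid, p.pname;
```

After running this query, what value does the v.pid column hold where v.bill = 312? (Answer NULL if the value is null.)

NULL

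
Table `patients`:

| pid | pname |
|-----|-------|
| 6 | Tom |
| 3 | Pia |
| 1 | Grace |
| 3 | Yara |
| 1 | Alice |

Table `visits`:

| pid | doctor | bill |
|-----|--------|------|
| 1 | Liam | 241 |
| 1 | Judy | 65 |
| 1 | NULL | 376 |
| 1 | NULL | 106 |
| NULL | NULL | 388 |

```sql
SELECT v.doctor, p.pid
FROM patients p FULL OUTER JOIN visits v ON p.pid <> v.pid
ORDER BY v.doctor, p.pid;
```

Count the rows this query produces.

15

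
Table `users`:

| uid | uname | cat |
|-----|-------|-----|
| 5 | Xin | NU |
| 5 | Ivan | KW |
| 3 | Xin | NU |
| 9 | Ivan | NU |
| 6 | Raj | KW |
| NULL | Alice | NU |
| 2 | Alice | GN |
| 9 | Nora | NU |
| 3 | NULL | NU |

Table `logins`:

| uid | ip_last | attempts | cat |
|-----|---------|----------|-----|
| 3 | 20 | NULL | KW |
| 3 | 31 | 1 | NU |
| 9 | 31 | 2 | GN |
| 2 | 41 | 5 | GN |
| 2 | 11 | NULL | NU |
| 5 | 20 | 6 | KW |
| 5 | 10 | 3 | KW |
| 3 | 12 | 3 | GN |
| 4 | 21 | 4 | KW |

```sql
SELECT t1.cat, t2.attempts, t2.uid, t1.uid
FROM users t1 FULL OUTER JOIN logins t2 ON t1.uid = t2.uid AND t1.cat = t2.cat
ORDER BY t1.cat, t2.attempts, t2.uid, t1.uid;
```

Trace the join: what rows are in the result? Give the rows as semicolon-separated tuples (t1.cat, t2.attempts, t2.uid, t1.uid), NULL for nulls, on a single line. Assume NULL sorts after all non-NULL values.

FULL OUTER JOIN keeps every row from both sides; unmatched rows get NULL for the other side's columns.
Matching on t1.uid = t2.uid AND t1.cat = t2.cat. A NULL in a compared column never satisfies the condition.
- t1 (uid=5, cat=NU) has no partner → padded with NULL.
- t1 (uid=5, cat=KW) pairs with 2 row(s) of t2.
- t1 (uid=3, cat=NU) pairs with 1 row(s) of t2.
- t1 (uid=9, cat=NU) has no partner → padded with NULL.
- t1 (uid=6, cat=KW) has no partner → padded with NULL.
- t1 (uid=NULL, cat=NU) has no partner → padded with NULL.
- t1 (uid=2, cat=GN) pairs with 1 row(s) of t2.
- t1 (uid=9, cat=NU) has no partner → padded with NULL.
- t1 (uid=3, cat=NU) pairs with 1 row(s) of t2.
- plus 5 unmatched t2 row(s), each kept with NULL t1 columns.

(GN, 5, 2, 2); (KW, 3, 5, 5); (KW, 6, 5, 5); (KW, NULL, NULL, 6); (NU, 1, 3, 3); (NU, 1, 3, 3); (NU, NULL, NULL, 5); (NU, NULL, NULL, 9); (NU, NULL, NULL, 9); (NU, NULL, NULL, NULL); (NULL, 2, 9, NULL); (NULL, 3, 3, NULL); (NULL, 4, 4, NULL); (NULL, NULL, 2, NULL); (NULL, NULL, 3, NULL)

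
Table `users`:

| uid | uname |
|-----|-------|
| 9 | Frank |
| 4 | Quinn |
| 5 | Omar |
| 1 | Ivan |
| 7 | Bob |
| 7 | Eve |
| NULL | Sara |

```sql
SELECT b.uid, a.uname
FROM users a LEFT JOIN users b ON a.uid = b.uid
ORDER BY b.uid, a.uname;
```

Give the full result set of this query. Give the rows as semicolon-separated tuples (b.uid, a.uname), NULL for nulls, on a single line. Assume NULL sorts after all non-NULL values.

LEFT JOIN keeps every row from `users a`; unmatched rows get NULL for `users b`'s columns.
Matching on a.uid = b.uid. A NULL in a compared column never satisfies the condition.
- a (uid=9) pairs with 1 row(s) of b.
- a (uid=4) pairs with 1 row(s) of b.
- a (uid=5) pairs with 1 row(s) of b.
- a (uid=1) pairs with 1 row(s) of b.
- a (uid=7) pairs with 2 row(s) of b.
- a (uid=7) pairs with 2 row(s) of b.
- a (uid=NULL) has no partner → padded with NULL.
After projecting and ordering:
b.uid | a.uname
1 | Ivan
4 | Quinn
5 | Omar
7 | Bob
7 | Bob
7 | Eve
7 | Eve
9 | Frank
NULL | Sara

(1, Ivan); (4, Quinn); (5, Omar); (7, Bob); (7, Bob); (7, Eve); (7, Eve); (9, Frank); (NULL, Sara)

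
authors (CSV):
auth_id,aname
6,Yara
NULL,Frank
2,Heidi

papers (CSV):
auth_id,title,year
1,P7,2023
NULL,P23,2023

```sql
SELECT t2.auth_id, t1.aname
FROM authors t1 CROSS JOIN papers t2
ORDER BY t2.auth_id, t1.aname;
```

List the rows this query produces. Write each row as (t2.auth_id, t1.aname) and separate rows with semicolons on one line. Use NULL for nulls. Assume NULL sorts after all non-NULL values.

(1, Frank); (1, Heidi); (1, Yara); (NULL, Frank); (NULL, Heidi); (NULL, Yara)

CROSS JOIN pairs every row of `authors` with every row of `papers`: 3 × 2 = 6 rows.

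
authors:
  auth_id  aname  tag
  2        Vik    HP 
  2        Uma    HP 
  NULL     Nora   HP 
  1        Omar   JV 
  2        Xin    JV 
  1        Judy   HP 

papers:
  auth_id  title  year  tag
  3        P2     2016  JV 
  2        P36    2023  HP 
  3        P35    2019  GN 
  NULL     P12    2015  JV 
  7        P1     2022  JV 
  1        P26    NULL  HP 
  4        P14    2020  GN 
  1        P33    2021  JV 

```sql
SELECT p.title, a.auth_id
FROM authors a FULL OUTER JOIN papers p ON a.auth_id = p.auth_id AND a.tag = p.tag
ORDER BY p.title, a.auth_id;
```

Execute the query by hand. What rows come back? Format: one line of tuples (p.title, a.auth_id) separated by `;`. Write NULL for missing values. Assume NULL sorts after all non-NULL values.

(P1, NULL); (P12, NULL); (P14, NULL); (P2, NULL); (P26, 1); (P33, 1); (P35, NULL); (P36, 2); (P36, 2); (NULL, 2); (NULL, NULL)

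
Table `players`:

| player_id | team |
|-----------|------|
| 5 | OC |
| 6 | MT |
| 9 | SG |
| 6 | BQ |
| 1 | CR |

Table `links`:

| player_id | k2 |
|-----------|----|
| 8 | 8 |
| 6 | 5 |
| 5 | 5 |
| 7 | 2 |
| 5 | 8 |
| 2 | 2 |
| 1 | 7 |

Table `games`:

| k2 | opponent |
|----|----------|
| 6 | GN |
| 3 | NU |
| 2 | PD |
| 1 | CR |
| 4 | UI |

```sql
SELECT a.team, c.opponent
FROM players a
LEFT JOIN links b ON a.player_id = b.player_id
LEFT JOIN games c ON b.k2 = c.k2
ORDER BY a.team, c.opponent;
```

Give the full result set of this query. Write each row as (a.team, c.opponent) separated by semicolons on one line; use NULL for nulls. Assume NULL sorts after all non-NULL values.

(BQ, NULL); (CR, NULL); (MT, NULL); (OC, NULL); (OC, NULL); (SG, NULL)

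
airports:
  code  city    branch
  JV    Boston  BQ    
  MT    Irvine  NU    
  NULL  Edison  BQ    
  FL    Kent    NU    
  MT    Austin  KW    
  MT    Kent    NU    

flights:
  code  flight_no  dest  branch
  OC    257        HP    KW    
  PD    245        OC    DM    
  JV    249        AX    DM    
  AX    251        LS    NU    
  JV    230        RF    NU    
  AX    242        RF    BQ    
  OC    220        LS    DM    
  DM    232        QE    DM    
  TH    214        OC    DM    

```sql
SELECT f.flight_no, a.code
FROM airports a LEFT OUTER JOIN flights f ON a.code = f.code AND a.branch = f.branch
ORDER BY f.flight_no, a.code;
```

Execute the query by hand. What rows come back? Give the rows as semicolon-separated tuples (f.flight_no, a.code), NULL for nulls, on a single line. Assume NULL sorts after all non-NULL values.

LEFT JOIN keeps every row from `airports`; unmatched rows get NULL for `flights`'s columns.
Matching on a.code = f.code AND a.branch = f.branch. A NULL in a compared column never satisfies the condition.
- a[0] code=JV, branch=BQ → no match; kept with NULLs on the f side.
- a[1] code=MT, branch=NU → no match; kept with NULLs on the f side.
- a[2] code=NULL, branch=BQ → no match; kept with NULLs on the f side.
- a[3] code=FL, branch=NU → no match; kept with NULLs on the f side.
- a[4] code=MT, branch=KW → no match; kept with NULLs on the f side.
- a[5] code=MT, branch=NU → no match; kept with NULLs on the f side.
After projecting and ordering:
f.flight_no | a.code
NULL | FL
NULL | JV
NULL | MT
NULL | MT
NULL | MT
NULL | NULL

(NULL, FL); (NULL, JV); (NULL, MT); (NULL, MT); (NULL, MT); (NULL, NULL)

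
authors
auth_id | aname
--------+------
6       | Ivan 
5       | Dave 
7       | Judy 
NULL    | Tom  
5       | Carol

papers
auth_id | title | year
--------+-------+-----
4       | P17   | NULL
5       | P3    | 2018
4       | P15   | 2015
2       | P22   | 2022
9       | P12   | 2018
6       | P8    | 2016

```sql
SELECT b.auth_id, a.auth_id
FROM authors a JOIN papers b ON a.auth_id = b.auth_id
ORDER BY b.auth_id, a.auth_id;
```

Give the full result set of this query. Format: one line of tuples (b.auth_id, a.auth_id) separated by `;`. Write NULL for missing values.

(5, 5); (5, 5); (6, 6)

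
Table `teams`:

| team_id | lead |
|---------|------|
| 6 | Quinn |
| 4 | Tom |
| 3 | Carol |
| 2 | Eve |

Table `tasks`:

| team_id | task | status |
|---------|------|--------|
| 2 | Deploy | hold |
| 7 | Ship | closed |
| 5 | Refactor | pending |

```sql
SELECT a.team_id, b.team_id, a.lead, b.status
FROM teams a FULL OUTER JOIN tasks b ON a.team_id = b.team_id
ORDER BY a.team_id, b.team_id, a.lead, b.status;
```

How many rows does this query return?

FULL OUTER JOIN keeps every row from both sides; unmatched rows get NULL for the other side's columns.
Matching on a.team_id = b.team_id.
- a (team_id=6) has no partner → padded with NULL.
- a (team_id=4) has no partner → padded with NULL.
- a (team_id=3) has no partner → padded with NULL.
- a (team_id=2) pairs with 1 row(s) of b.
- 2 row(s) from b found no a partner → padded with NULL.
Total: 1 matched + 5 padded = 6 rows.

6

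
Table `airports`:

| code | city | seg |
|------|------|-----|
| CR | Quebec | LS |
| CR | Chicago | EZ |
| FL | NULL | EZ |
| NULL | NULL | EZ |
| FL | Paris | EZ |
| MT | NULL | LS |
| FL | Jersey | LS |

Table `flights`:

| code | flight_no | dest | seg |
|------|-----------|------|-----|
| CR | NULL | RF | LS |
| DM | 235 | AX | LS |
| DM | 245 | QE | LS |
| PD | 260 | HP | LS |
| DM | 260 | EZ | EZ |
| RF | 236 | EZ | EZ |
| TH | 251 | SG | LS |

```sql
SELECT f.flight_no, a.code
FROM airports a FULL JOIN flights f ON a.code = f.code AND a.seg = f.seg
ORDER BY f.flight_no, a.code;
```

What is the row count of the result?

FULL OUTER JOIN keeps every row from both sides; unmatched rows get NULL for the other side's columns.
Matching on a.code = f.code AND a.seg = f.seg. A NULL in a compared column never satisfies the condition.
Matched pairs: 1; unmatched a rows kept: 6; unmatched f rows kept: 6.
Total: 1 matched + 12 padded = 13 rows.

13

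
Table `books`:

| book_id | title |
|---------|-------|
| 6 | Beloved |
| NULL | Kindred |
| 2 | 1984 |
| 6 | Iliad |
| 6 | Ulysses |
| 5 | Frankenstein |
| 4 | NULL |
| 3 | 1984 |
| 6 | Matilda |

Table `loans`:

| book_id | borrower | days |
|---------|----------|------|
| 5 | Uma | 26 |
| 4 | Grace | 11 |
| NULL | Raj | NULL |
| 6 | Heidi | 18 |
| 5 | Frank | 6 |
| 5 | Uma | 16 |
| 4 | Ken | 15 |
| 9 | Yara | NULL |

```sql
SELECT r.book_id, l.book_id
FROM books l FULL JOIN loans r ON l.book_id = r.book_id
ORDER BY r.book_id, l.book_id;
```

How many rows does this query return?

14

FULL OUTER JOIN keeps every row from both sides; unmatched rows get NULL for the other side's columns.
Matching on l.book_id = r.book_id. A NULL in a compared column never satisfies the condition.
Matched pairs: 9; unmatched l rows kept: 3; unmatched r rows kept: 2.
Total: 9 matched + 5 padded = 14 rows.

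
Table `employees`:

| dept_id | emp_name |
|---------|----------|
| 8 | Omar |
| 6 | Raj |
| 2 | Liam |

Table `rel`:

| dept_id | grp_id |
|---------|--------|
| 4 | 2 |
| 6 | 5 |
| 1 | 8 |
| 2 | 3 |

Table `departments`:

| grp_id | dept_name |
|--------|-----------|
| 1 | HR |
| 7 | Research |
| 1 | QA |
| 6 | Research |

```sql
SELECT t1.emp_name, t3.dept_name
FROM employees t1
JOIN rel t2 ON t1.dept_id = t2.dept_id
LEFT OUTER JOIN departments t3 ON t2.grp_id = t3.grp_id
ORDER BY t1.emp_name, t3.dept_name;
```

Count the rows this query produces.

Evaluate left to right. First `employees t1 INNER JOIN rel t2` on dept_id: 2 row(s).
Then LEFT JOIN `departments t3` on grp_id: each of those 2 rows is kept; rows whose t2.grp_id has no match in t3 get NULL for t3's columns.
Result: 2 row(s).

2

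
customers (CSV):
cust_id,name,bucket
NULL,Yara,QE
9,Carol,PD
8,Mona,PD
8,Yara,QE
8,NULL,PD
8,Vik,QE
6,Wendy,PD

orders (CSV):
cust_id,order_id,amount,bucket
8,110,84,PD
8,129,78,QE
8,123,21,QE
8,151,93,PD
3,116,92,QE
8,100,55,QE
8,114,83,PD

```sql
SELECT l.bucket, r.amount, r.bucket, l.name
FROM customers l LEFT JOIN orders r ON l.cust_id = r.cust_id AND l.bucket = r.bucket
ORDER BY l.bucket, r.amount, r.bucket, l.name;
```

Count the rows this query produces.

LEFT JOIN keeps every row from `customers`; unmatched rows get NULL for `orders`'s columns.
Matching on l.cust_id = r.cust_id AND l.bucket = r.bucket. A NULL in a compared column never satisfies the condition.
- l[0] cust_id=NULL, bucket=QE → no match; kept with NULLs on the r side.
- l[1] cust_id=9, bucket=PD → no match; kept with NULLs on the r side.
- l[2] cust_id=8, bucket=PD → 3 match(es) in r → 3 row(s).
- l[3] cust_id=8, bucket=QE → 3 match(es) in r → 3 row(s).
- l[4] cust_id=8, bucket=PD → 3 match(es) in r → 3 row(s).
- l[5] cust_id=8, bucket=QE → 3 match(es) in r → 3 row(s).
- l[6] cust_id=6, bucket=PD → no match; kept with NULLs on the r side.
Total: 12 matched + 3 padded = 15 rows.

15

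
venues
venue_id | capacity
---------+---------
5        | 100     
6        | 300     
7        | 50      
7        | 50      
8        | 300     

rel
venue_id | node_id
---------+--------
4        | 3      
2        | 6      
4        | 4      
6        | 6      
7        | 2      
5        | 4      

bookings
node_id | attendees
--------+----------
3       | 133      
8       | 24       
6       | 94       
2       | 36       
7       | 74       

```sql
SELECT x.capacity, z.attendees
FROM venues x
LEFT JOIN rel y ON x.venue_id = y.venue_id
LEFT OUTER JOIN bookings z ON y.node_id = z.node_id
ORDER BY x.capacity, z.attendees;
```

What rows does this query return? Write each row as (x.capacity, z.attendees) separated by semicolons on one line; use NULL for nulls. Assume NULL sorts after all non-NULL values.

(50, 36); (50, 36); (100, NULL); (300, 94); (300, NULL)

Joins associate left-to-right: venues LEFT JOIN rel on venue_id gives 5 intermediate row(s).
Then LEFT JOIN `bookings z` on node_id: each of those 5 rows is kept; rows whose y.node_id has no match in z get NULL for z's columns.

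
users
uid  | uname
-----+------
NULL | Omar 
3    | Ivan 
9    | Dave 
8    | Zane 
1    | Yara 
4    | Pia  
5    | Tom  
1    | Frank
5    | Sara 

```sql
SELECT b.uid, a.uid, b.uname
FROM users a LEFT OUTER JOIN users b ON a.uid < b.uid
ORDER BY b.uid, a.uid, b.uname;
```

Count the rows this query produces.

28

LEFT JOIN keeps every row from `users a`; unmatched rows get NULL for `users b`'s columns.
Matching on a.uid < b.uid. A NULL in a compared column never satisfies the condition.
Matched pairs: 26; unmatched a rows kept: 2.
Total: 26 matched + 2 padded = 28 rows.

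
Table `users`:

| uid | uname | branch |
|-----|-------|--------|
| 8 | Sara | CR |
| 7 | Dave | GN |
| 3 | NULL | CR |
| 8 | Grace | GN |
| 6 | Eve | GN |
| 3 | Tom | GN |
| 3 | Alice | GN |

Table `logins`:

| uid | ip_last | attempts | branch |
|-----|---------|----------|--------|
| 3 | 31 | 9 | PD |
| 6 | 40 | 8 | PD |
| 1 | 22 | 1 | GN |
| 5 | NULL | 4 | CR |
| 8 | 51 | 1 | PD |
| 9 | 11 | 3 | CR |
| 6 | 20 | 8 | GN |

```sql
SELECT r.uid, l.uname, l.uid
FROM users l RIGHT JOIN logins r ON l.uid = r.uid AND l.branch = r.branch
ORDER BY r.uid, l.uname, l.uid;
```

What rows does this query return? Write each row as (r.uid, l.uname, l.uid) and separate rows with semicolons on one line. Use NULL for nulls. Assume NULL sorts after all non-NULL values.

(1, NULL, NULL); (3, NULL, NULL); (5, NULL, NULL); (6, Eve, 6); (6, NULL, NULL); (8, NULL, NULL); (9, NULL, NULL)

RIGHT JOIN keeps every row from `logins`; unmatched rows get NULL for `users`'s columns.
Matching on l.uid = r.uid AND l.branch = r.branch.
- l row (uid=8, branch=CR): no match.
- l row (uid=7, branch=GN): no match.
- l row (uid=3, branch=CR): no match.
- l row (uid=8, branch=GN): no match.
- l row (uid=6, branch=GN): matches 1 r row(s) → 1 output row(s).
- l row (uid=3, branch=GN): no match.
- l row (uid=3, branch=GN): no match.
- plus 6 unmatched r row(s), each kept with NULL l columns.
After projecting and ordering:
r.uid | l.uname | l.uid
1 | NULL | NULL
3 | NULL | NULL
5 | NULL | NULL
6 | Eve | 6
6 | NULL | NULL
8 | NULL | NULL
9 | NULL | NULL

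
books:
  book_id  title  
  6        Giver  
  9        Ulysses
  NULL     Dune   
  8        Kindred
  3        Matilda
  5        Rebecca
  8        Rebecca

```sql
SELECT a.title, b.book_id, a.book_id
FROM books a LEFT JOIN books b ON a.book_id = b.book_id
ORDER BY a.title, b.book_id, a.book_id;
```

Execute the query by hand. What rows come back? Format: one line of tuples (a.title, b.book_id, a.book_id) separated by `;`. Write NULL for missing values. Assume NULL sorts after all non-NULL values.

LEFT JOIN keeps every row from `books a`; unmatched rows get NULL for `books b`'s columns.
Matching on a.book_id = b.book_id. A NULL in a compared column never satisfies the condition.
Matched pairs: 8; unmatched a rows kept: 1.

(Dune, NULL, NULL); (Giver, 6, 6); (Kindred, 8, 8); (Kindred, 8, 8); (Matilda, 3, 3); (Rebecca, 5, 5); (Rebecca, 8, 8); (Rebecca, 8, 8); (Ulysses, 9, 9)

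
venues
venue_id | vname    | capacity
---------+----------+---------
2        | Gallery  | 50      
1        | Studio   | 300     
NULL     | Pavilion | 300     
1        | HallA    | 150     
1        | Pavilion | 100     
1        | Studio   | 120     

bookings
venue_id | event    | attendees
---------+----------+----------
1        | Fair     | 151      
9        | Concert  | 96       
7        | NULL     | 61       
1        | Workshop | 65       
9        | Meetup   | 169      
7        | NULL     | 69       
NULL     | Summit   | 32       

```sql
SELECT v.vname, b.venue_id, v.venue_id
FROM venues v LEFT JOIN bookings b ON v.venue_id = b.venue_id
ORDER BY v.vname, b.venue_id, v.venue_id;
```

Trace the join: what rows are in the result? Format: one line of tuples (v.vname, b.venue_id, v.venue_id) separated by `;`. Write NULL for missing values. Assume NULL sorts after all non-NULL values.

LEFT JOIN keeps every row from `venues`; unmatched rows get NULL for `bookings`'s columns.
Matching on v.venue_id = b.venue_id. A NULL in a compared column never satisfies the condition.
- venue_id=2: no b row matches, row kept with b columns NULL.
- venue_id=1: 2 matching b row(s), so 2 row(s) emitted.
- venue_id=NULL: no b row matches, row kept with b columns NULL.
- venue_id=1: 2 matching b row(s), so 2 row(s) emitted.
- venue_id=1: 2 matching b row(s), so 2 row(s) emitted.
- venue_id=1: 2 matching b row(s), so 2 row(s) emitted.
After projecting and ordering:
v.vname | b.venue_id | v.venue_id
Gallery | NULL | 2
HallA | 1 | 1
HallA | 1 | 1
Pavilion | 1 | 1
Pavilion | 1 | 1
Pavilion | NULL | NULL
Studio | 1 | 1
Studio | 1 | 1
Studio | 1 | 1
Studio | 1 | 1

(Gallery, NULL, 2); (HallA, 1, 1); (HallA, 1, 1); (Pavilion, 1, 1); (Pavilion, 1, 1); (Pavilion, NULL, NULL); (Studio, 1, 1); (Studio, 1, 1); (Studio, 1, 1); (Studio, 1, 1)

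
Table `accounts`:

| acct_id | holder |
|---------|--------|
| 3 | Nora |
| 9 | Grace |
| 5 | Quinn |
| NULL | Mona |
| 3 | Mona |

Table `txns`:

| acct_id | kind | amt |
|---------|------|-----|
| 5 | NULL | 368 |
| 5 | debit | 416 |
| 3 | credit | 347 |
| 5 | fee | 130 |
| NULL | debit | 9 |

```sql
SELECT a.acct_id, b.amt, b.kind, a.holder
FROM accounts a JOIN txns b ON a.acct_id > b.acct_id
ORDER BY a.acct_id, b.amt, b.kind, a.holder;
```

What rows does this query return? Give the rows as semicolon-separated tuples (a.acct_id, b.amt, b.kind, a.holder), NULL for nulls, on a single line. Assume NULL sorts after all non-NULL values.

INNER JOIN keeps only pairs where the ON condition holds.
Matching on a.acct_id > b.acct_id. A NULL in a compared column never satisfies the condition.
- a row (acct_id=3): no match → dropped.
- a row (acct_id=9): matches 4 b row(s) → 4 output row(s).
- a row (acct_id=5): matches 1 b row(s) → 1 output row(s).
- a row (acct_id=NULL): no match → dropped.
- a row (acct_id=3): no match → dropped.
After projecting and ordering:
a.acct_id | b.amt | b.kind | a.holder
5 | 347 | credit | Quinn
9 | 130 | fee | Grace
9 | 347 | credit | Grace
9 | 368 | NULL | Grace
9 | 416 | debit | Grace

(5, 347, credit, Quinn); (9, 130, fee, Grace); (9, 347, credit, Grace); (9, 368, NULL, Grace); (9, 416, debit, Grace)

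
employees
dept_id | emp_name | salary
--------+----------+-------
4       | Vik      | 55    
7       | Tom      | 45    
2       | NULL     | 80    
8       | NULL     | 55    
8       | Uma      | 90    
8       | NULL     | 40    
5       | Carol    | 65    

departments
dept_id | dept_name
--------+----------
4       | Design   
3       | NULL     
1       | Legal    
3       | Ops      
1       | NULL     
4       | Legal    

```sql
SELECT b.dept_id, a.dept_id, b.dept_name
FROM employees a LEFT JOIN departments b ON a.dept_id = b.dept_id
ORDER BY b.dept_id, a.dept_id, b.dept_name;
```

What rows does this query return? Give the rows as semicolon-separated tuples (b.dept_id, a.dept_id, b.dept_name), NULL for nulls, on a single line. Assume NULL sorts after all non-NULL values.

LEFT JOIN keeps every row from `employees`; unmatched rows get NULL for `departments`'s columns.
Matching on a.dept_id = b.dept_id.
- a[0] dept_id=4 → 2 match(es) in b → 2 row(s).
- a[1] dept_id=7 → no match; kept with NULLs on the b side.
- a[2] dept_id=2 → no match; kept with NULLs on the b side.
- a[3] dept_id=8 → no match; kept with NULLs on the b side.
- a[4] dept_id=8 → no match; kept with NULLs on the b side.
- a[5] dept_id=8 → no match; kept with NULLs on the b side.
- a[6] dept_id=5 → no match; kept with NULLs on the b side.
After projecting and ordering:
b.dept_id | a.dept_id | b.dept_name
4 | 4 | Design
4 | 4 | Legal
NULL | 2 | NULL
NULL | 5 | NULL
NULL | 7 | NULL
NULL | 8 | NULL
NULL | 8 | NULL
NULL | 8 | NULL

(4, 4, Design); (4, 4, Legal); (NULL, 2, NULL); (NULL, 5, NULL); (NULL, 7, NULL); (NULL, 8, NULL); (NULL, 8, NULL); (NULL, 8, NULL)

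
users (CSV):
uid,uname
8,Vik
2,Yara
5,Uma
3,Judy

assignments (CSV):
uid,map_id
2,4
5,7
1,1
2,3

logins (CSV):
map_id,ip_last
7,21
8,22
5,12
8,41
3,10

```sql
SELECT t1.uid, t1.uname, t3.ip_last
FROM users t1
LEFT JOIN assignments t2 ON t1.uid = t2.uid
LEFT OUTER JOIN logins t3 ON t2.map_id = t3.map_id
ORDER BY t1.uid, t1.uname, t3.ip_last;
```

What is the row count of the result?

5

Step 1 — t1 LEFT JOIN t2 on uid → 5 row(s).
Then LEFT JOIN `logins t3` on map_id: each of those 5 rows is kept; rows whose t2.map_id has no match in t3 get NULL for t3's columns.
Result: 5 row(s).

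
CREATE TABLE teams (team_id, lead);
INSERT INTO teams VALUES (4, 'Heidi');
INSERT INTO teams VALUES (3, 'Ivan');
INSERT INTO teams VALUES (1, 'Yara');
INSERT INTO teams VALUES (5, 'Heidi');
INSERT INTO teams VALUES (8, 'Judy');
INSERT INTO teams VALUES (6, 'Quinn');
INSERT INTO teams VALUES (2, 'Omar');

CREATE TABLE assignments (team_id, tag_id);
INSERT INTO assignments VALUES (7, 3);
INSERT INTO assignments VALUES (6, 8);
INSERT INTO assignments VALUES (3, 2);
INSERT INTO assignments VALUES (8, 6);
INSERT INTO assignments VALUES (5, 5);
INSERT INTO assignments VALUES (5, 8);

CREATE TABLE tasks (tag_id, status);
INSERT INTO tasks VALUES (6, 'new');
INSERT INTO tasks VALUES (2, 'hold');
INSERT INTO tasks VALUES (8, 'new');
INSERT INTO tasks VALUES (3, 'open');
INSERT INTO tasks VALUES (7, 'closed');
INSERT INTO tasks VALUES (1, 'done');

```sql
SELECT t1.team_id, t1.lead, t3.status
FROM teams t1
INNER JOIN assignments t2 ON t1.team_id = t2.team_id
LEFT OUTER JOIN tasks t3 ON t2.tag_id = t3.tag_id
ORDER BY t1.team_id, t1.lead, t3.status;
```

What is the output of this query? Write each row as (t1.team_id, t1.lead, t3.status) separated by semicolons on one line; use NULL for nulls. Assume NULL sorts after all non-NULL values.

(3, Ivan, hold); (5, Heidi, new); (5, Heidi, NULL); (6, Quinn, new); (8, Judy, new)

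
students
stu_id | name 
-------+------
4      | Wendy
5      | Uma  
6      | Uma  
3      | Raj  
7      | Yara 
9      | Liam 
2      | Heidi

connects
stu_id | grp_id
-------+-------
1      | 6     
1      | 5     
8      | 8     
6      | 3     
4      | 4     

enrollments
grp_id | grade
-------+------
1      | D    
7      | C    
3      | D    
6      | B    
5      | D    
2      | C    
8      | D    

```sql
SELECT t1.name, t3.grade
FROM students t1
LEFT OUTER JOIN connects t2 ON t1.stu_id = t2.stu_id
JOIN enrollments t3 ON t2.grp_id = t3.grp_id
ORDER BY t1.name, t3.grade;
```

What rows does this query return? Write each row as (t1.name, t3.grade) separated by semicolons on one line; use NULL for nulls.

(Uma, D)

Step 1 — t1 LEFT JOIN t2 on stu_id → 7 row(s).
Then INNER JOIN `enrollments t3` on grp_id: keep only rows whose t2.grp_id appears in t3.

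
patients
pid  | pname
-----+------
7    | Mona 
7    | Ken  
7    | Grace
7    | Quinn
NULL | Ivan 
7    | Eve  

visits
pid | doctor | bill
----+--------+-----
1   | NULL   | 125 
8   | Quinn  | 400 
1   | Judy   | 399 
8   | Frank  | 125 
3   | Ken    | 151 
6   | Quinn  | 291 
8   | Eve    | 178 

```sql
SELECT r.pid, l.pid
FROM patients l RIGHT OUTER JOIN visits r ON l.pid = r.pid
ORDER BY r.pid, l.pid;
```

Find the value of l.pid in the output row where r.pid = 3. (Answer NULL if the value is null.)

NULL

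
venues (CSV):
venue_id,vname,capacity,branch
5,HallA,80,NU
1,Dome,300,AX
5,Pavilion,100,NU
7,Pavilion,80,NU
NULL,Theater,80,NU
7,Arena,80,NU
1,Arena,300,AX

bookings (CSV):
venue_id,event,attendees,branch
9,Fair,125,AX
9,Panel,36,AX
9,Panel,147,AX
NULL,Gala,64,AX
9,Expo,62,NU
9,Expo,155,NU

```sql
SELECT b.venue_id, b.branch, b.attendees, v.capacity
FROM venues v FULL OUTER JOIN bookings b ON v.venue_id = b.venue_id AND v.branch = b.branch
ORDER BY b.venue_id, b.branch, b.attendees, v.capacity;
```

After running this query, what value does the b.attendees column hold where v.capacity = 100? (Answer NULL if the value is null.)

FULL OUTER JOIN keeps every row from both sides; unmatched rows get NULL for the other side's columns.
Matching on v.venue_id = b.venue_id AND v.branch = b.branch. A NULL in a compared column never satisfies the condition.
Matched pairs: 0; unmatched v rows kept: 7; unmatched b rows kept: 6.

NULL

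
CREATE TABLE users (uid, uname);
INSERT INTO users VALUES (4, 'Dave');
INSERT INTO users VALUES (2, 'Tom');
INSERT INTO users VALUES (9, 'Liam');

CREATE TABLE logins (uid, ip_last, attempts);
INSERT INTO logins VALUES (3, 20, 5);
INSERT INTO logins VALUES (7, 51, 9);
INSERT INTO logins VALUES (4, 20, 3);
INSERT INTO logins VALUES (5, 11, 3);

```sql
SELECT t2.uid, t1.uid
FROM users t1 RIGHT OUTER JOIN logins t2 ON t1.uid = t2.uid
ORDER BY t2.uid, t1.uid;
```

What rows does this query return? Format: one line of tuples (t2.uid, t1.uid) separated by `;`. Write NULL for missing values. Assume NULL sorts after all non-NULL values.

RIGHT JOIN keeps every row from `logins`; unmatched rows get NULL for `users`'s columns.
Matching on t1.uid = t2.uid.
- uid=4: 1 matching t2 row(s), so 1 row(s) emitted.
- uid=2: no matching t2 row.
- uid=9: no matching t2 row.
- 3 t2 row(s) had no t1 match → kept, t1 columns NULL.
After projecting and ordering:
t2.uid | t1.uid
3 | NULL
4 | 4
5 | NULL
7 | NULL

(3, NULL); (4, 4); (5, NULL); (7, NULL)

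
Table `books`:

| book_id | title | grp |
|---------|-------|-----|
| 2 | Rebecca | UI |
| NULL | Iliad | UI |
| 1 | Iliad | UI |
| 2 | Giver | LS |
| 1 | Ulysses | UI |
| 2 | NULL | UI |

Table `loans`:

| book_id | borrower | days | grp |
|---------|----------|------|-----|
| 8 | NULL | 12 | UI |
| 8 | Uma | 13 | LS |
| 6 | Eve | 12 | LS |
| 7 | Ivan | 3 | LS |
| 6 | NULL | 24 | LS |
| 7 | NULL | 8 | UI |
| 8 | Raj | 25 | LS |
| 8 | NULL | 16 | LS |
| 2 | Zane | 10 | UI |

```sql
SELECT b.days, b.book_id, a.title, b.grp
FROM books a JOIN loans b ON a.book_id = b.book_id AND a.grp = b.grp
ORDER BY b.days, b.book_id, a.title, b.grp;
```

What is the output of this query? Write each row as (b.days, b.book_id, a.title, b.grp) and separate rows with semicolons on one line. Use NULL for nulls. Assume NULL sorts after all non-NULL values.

(10, 2, Rebecca, UI); (10, 2, NULL, UI)

INNER JOIN keeps only pairs where the ON condition holds.
Matching on a.book_id = b.book_id AND a.grp = b.grp. A NULL in a compared column never satisfies the condition.
- book_id=2, grp=UI: 1 matching b row(s), so 1 row(s) emitted.
- book_id=NULL, grp=UI: no matching b row, dropped.
- book_id=1, grp=UI: no matching b row, dropped.
- book_id=2, grp=LS: no matching b row, dropped.
- book_id=1, grp=UI: no matching b row, dropped.
- book_id=2, grp=UI: 1 matching b row(s), so 1 row(s) emitted.
After projecting and ordering:
b.days | b.book_id | a.title | b.grp
10 | 2 | Rebecca | UI
10 | 2 | NULL | UI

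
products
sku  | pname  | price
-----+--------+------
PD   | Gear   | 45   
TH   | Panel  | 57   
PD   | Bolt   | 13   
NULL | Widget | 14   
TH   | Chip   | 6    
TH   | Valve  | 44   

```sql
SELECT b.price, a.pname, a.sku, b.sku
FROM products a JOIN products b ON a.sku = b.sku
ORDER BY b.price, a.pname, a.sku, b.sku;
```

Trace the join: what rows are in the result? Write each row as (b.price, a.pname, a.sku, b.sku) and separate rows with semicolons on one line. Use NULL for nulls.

(6, Chip, TH, TH); (6, Panel, TH, TH); (6, Valve, TH, TH); (13, Bolt, PD, PD); (13, Gear, PD, PD); (44, Chip, TH, TH); (44, Panel, TH, TH); (44, Valve, TH, TH); (45, Bolt, PD, PD); (45, Gear, PD, PD); (57, Chip, TH, TH); (57, Panel, TH, TH); (57, Valve, TH, TH)

INNER JOIN keeps only pairs where the ON condition holds.
Matching on a.sku = b.sku. A NULL in a compared column never satisfies the condition.
- a row (sku=PD): matches 2 b row(s) → 2 output row(s).
- a row (sku=TH): matches 3 b row(s) → 3 output row(s).
- a row (sku=PD): matches 2 b row(s) → 2 output row(s).
- a row (sku=NULL): no match → dropped.
- a row (sku=TH): matches 3 b row(s) → 3 output row(s).
- a row (sku=TH): matches 3 b row(s) → 3 output row(s).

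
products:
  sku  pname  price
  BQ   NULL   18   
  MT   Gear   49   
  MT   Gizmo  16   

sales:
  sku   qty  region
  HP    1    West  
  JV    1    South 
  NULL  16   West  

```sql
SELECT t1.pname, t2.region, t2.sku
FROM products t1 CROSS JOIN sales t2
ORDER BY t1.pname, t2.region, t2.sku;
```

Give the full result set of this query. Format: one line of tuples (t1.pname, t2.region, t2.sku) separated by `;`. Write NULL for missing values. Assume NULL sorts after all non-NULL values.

(Gear, South, JV); (Gear, West, HP); (Gear, West, NULL); (Gizmo, South, JV); (Gizmo, West, HP); (Gizmo, West, NULL); (NULL, South, JV); (NULL, West, HP); (NULL, West, NULL)

CROSS JOIN pairs every row of `products` with every row of `sales`: 3 × 3 = 9 rows.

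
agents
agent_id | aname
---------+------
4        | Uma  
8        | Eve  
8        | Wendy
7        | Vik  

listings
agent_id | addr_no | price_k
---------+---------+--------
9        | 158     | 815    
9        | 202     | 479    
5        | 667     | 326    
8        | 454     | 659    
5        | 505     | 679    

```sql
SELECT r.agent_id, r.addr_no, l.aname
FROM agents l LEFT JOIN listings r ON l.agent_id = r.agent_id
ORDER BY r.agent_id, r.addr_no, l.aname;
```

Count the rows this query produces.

4

LEFT JOIN keeps every row from `agents`; unmatched rows get NULL for `listings`'s columns.
Matching on l.agent_id = r.agent_id.
- l (agent_id=4) has no partner → padded with NULL.
- l (agent_id=8) pairs with 1 row(s) of r.
- l (agent_id=8) pairs with 1 row(s) of r.
- l (agent_id=7) has no partner → padded with NULL.
Total: 2 matched + 2 padded = 4 rows.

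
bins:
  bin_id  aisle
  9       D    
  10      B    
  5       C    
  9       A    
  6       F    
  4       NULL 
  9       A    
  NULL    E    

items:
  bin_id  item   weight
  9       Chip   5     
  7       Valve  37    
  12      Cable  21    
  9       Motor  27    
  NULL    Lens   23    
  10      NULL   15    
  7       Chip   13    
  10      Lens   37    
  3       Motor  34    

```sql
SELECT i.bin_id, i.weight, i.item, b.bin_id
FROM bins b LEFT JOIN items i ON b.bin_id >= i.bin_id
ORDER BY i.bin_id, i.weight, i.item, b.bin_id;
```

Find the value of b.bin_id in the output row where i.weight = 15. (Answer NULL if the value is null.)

10

LEFT JOIN keeps every row from `bins`; unmatched rows get NULL for `items`'s columns.
Matching on b.bin_id >= i.bin_id. A NULL in a compared column never satisfies the condition.
Matched pairs: 25; unmatched b rows kept: 1.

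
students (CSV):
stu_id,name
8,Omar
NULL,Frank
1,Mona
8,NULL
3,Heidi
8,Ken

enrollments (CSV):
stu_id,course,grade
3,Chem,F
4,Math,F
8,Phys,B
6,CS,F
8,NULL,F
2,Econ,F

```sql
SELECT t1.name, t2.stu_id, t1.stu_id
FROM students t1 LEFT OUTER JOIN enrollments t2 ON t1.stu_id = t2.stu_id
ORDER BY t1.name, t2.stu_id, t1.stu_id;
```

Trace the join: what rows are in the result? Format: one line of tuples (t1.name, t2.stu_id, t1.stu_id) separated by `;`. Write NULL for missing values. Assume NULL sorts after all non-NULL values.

LEFT JOIN keeps every row from `students`; unmatched rows get NULL for `enrollments`'s columns.
Matching on t1.stu_id = t2.stu_id. A NULL in a compared column never satisfies the condition.
Matched pairs: 7; unmatched t1 rows kept: 2.

(Frank, NULL, NULL); (Heidi, 3, 3); (Ken, 8, 8); (Ken, 8, 8); (Mona, NULL, 1); (Omar, 8, 8); (Omar, 8, 8); (NULL, 8, 8); (NULL, 8, 8)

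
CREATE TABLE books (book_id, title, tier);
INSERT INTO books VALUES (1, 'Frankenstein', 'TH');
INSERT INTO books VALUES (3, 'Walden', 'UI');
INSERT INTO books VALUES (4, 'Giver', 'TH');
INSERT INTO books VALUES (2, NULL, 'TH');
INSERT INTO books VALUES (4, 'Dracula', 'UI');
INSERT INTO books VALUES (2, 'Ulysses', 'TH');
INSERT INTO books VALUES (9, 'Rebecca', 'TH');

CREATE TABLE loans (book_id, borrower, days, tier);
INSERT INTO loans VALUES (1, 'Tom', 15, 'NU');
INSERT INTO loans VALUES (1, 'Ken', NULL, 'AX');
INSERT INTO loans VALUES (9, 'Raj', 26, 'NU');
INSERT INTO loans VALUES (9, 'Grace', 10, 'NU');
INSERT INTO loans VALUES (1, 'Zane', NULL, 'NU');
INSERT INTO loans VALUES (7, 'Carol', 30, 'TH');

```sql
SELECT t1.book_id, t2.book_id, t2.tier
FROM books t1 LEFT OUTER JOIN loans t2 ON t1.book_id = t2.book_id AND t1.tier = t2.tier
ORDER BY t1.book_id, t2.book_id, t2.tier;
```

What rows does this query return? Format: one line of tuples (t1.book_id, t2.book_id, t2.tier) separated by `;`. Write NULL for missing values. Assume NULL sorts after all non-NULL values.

(1, NULL, NULL); (2, NULL, NULL); (2, NULL, NULL); (3, NULL, NULL); (4, NULL, NULL); (4, NULL, NULL); (9, NULL, NULL)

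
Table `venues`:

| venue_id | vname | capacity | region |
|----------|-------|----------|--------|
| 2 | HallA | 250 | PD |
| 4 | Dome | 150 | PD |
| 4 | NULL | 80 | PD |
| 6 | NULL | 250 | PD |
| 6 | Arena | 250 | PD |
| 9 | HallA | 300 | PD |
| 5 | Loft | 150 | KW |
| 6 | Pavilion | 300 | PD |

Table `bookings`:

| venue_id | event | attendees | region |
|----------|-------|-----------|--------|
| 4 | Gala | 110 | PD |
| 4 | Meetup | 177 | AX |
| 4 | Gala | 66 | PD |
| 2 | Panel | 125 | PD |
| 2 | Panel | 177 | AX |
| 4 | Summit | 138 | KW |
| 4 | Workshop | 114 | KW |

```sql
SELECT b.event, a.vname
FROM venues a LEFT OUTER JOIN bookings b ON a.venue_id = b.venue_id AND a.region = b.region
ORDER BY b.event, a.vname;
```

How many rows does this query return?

10

LEFT JOIN keeps every row from `venues`; unmatched rows get NULL for `bookings`'s columns.
Matching on a.venue_id = b.venue_id AND a.region = b.region.
- venue_id=2, region=PD: 1 matching b row(s), so 1 row(s) emitted.
- venue_id=4, region=PD: 2 matching b row(s), so 2 row(s) emitted.
- venue_id=4, region=PD: 2 matching b row(s), so 2 row(s) emitted.
- venue_id=6, region=PD: no b row matches, row kept with b columns NULL.
- venue_id=6, region=PD: no b row matches, row kept with b columns NULL.
- venue_id=9, region=PD: no b row matches, row kept with b columns NULL.
- venue_id=5, region=KW: no b row matches, row kept with b columns NULL.
- venue_id=6, region=PD: no b row matches, row kept with b columns NULL.
Total: 5 matched + 5 padded = 10 rows.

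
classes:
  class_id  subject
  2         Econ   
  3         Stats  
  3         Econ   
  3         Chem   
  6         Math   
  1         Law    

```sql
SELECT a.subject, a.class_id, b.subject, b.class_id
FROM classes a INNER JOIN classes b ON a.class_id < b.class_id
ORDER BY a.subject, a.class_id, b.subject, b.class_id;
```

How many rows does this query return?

INNER JOIN keeps only pairs where the ON condition holds.
Matching on a.class_id < b.class_id.
Matched pairs: 12.
Total: 12 rows.

12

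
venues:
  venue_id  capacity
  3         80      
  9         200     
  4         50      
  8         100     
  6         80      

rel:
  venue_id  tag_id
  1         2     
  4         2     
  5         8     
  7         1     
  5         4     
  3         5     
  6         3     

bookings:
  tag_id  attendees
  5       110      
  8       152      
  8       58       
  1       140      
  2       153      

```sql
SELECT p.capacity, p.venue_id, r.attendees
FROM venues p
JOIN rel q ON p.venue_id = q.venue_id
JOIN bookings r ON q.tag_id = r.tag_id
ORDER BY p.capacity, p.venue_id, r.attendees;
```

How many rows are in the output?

Step 1 — p INNER JOIN q on venue_id → 3 row(s).
Then INNER JOIN `bookings r` on tag_id: keep only rows whose q.tag_id appears in r.
Result: 2 row(s).

2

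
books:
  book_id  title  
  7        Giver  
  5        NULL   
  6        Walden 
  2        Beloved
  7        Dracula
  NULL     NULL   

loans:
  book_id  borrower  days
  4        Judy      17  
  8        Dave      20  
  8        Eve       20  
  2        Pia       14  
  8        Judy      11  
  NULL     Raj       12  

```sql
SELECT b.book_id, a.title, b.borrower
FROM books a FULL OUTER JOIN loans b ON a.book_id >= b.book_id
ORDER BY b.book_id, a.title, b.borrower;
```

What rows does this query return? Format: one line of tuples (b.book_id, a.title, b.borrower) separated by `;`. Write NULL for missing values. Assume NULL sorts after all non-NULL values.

(2, Beloved, Pia); (2, Dracula, Pia); (2, Giver, Pia); (2, Walden, Pia); (2, NULL, Pia); (4, Dracula, Judy); (4, Giver, Judy); (4, Walden, Judy); (4, NULL, Judy); (8, NULL, Dave); (8, NULL, Eve); (8, NULL, Judy); (NULL, NULL, Raj); (NULL, NULL, NULL)

FULL OUTER JOIN keeps every row from both sides; unmatched rows get NULL for the other side's columns.
Matching on a.book_id >= b.book_id. A NULL in a compared column never satisfies the condition.
- a row (book_id=7): matches 2 b row(s) → 2 output row(s).
- a row (book_id=5): matches 2 b row(s) → 2 output row(s).
- a row (book_id=6): matches 2 b row(s) → 2 output row(s).
- a row (book_id=2): matches 1 b row(s) → 1 output row(s).
- a row (book_id=7): matches 2 b row(s) → 2 output row(s).
- a row (book_id=NULL): no match → kept, b columns NULL.
- 4 b row(s) had no a match → kept, a columns NULL.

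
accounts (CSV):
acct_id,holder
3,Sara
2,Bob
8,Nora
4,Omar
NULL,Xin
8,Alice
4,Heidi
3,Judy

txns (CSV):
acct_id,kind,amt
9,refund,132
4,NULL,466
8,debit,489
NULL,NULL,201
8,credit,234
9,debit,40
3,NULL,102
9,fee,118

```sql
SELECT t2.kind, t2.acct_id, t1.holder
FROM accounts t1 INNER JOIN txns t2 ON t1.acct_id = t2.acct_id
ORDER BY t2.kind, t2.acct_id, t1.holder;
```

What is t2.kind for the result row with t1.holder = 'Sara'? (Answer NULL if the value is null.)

INNER JOIN keeps only pairs where the ON condition holds.
Matching on t1.acct_id = t2.acct_id. A NULL in a compared column never satisfies the condition.
- t1 (acct_id=3) pairs with 1 row(s) of t2.
- t1 (acct_id=2) has no partner → excluded.
- t1 (acct_id=8) pairs with 2 row(s) of t2.
- t1 (acct_id=4) pairs with 1 row(s) of t2.
- t1 (acct_id=NULL) has no partner → excluded.
- t1 (acct_id=8) pairs with 2 row(s) of t2.
- t1 (acct_id=4) pairs with 1 row(s) of t2.
- t1 (acct_id=3) pairs with 1 row(s) of t2.

NULL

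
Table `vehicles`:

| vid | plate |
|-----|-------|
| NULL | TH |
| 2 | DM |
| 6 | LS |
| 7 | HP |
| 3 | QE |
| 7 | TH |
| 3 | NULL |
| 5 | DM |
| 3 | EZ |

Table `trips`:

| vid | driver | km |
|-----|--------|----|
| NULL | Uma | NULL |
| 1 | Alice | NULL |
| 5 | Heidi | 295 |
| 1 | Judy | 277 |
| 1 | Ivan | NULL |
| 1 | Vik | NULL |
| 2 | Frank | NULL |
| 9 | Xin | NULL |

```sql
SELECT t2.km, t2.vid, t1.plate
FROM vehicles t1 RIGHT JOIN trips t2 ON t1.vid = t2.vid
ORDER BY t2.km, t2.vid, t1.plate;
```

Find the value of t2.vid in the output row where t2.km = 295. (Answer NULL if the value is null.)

RIGHT JOIN keeps every row from `trips`; unmatched rows get NULL for `vehicles`'s columns.
Matching on t1.vid = t2.vid. A NULL in a compared column never satisfies the condition.
- t1 row (vid=NULL): no match.
- t1 row (vid=2): matches 1 t2 row(s) → 1 output row(s).
- t1 row (vid=6): no match.
- t1 row (vid=7): no match.
- t1 row (vid=3): no match.
- t1 row (vid=7): no match.
- t1 row (vid=3): no match.
- t1 row (vid=5): matches 1 t2 row(s) → 1 output row(s).
- t1 row (vid=3): no match.
- 6 row(s) from t2 found no t1 partner → padded with NULL.

5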